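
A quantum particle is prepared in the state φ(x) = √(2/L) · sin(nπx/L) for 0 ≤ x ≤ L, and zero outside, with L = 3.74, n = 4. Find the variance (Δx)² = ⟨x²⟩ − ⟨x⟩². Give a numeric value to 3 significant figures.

1.12

Compute ⟨x⟩ and ⟨x²⟩ separately, then (Δx)² = ⟨x²⟩ − ⟨x⟩².
With sin²θ = (1 − cos2θ)/2 on 0 ≤ x ≤ L: ∫sin²(nπx/L) dx = L/2, ∫x·sin²(nπx/L) dx = L²/4, ∫x²·sin²(nπx/L) dx = L³·(1/6 − 1/(4n²π²)); higher powers xᵏ the same way, integrating xᵏ·cos(2nπx/L) by parts.
⟨x⟩ = 1.8700 and ⟨x²⟩ = 4.6182.
(Δx)² = 4.6182 − (1.8700)² = 1.1213.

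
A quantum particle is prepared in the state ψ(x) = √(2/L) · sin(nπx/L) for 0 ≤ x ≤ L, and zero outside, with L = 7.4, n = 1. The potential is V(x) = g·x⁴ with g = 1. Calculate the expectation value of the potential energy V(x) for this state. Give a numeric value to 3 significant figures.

342.

⟨V⟩ = ∫ V(x)·|ψ|² dx.
With sin²θ = (1 − cos2θ)/2 on 0 ≤ x ≤ L: ∫sin²(nπx/L) dx = L/2, ∫x·sin²(nπx/L) dx = L²/4, ∫x²·sin²(nπx/L) dx = L³·(1/6 − 1/(4n²π²)); higher powers xᵏ the same way, integrating xᵏ·cos(2nπx/L) by parts.
⟨V⟩ = 342.08.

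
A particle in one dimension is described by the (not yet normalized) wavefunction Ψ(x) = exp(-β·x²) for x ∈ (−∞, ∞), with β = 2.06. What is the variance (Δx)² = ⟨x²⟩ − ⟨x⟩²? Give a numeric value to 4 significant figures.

0.1214

Compute ⟨x⟩ and ⟨x²⟩ separately, then (Δx)² = ⟨x²⟩ − ⟨x⟩².
Gaussian moments: ∫x^(2j)·e^(−2βx²) dx = (2j−1)!!/(4β)^j · √(π/(2β)), odd powers integrate to 0; here √(π/(2β)) = 0.87323.
Normalization: ∫|Ψ|² dx = 0.87323.
⟨x⟩ = 0.0000 and ⟨x²⟩ = 0.12136.
(Δx)² = 0.12136 − (0.0000)² = 0.12136.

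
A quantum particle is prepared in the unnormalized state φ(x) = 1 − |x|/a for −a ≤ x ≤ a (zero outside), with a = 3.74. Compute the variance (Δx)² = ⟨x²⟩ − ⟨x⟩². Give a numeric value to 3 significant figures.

1.40

Compute ⟨x⟩ and ⟨x²⟩ separately, then (Δx)² = ⟨x²⟩ − ⟨x⟩².
φ is even, so ∫ over [−a, a] = 2∫₀ᵃ with φ = 1 − x/a there: ∫₀ᵃ (1 − x/a)² dx = a/3, ∫₀ᵃ x²(1 − x/a)² dx = a³/30, ∫₀ᵃ x⁴(1 − x/a)² dx = a⁵/105.
Normalization: ∫|φ|² dx = 2.4933.
⟨x⟩ = 0.0000 and ⟨x²⟩ = 1.3988.
(Δx)² = 1.3988 − (0.0000)² = 1.3988.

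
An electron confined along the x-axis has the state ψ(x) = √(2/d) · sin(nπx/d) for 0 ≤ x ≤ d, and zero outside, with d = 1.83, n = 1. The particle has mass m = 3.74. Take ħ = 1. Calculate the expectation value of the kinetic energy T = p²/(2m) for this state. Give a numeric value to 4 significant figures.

0.3940

T = −(ħ²/2m) d²/dx², so ⟨T⟩ = −(ħ²/2m) ∫ ψ*·ψ'' dx; with m = 3.74.
d/dx sin(nπx/d) = (nπ/d)·cos(nπx/d) and d²/dx² sin(nπx/d) = −(nπ/d)²·sin(nπx/d); on 0 ≤ x ≤ d, ∫sin²(nπx/d) dx = d/2 and ∫sin(nπx/d)·cos(nπx/d) dx = 0.
⟨T⟩ = 0.39400.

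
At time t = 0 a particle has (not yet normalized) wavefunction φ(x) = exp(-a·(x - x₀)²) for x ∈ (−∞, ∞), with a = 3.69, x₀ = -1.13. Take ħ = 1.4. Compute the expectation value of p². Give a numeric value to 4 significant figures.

7.232

p² φ = −ħ² d²φ/dx²; ⟨p²⟩ = −ħ² ∫ φ*·φ'' dx / ∫|φ|² dx.
Gaussian moments (u = x − x₀): ∫u^(2j)·e^(−2au²) du = (2j−1)!!/(4a)^j · √(π/(2a)), odd powers integrate to 0; here √(π/(2a)) = 0.65245. Derivatives: d/dx e^(−au²) = −2au·e^(−au²), d²/dx² e^(−au²) = (4a²u² − 2a)·e^(−au²).
State is unnormalized: ∫|φ|² dx = 0.65245, and ∫φ*·(−ħ² φ'') dx = 4.7188, so ⟨p²⟩ = 4.7188 / 0.65245.
⟨p²⟩ = 7.2324.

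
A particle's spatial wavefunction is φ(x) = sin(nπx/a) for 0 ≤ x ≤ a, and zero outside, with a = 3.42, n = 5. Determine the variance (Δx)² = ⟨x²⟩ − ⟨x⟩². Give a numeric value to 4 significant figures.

0.9510

Compute ⟨x⟩ and ⟨x²⟩ separately, then (Δx)² = ⟨x²⟩ − ⟨x⟩².
With sin²θ = (1 − cos2θ)/2 on 0 ≤ x ≤ a: ∫sin²(nπx/a) dx = a/2, ∫x·sin²(nπx/a) dx = a²/4, ∫x²·sin²(nπx/a) dx = a³·(1/6 − 1/(4n²π²)); higher powers xᵏ the same way, integrating xᵏ·cos(2nπx/a) by parts.
Normalization: ∫|φ|² dx = 1.7100.
⟨x⟩ = 1.7100 and ⟨x²⟩ = 3.8751.
(Δx)² = 3.8751 − (1.7100)² = 0.95100.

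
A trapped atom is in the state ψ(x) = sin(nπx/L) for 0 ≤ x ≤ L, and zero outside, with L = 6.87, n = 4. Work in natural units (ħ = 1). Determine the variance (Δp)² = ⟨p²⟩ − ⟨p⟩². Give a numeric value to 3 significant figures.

3.35

Compute ⟨p⟩ and ⟨p²⟩ separately; (Δp)² = ⟨p²⟩ − ⟨p⟩².
d/dx sin(nπx/L) = (nπ/L)·cos(nπx/L) and d²/dx² sin(nπx/L) = −(nπ/L)²·sin(nπx/L); on 0 ≤ x ≤ L, ∫sin²(nπx/L) dx = L/2 and ∫sin(nπx/L)·cos(nπx/L) dx = 0.
Normalization: ∫|ψ|² dx = 3.4350.
⟨p⟩ = 0.0000 and ⟨p²⟩ = 3.3458.
(Δp)² = 3.3458 − (0.0000)² = 3.3458.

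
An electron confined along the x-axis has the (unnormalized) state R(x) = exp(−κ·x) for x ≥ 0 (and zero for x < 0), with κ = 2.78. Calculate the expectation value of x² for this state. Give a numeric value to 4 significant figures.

⟨x²⟩ = ∫ x²·|R|² dx / ∫|R|² dx (integrals over the domain).
Every integrand reduces to terms xʲ·e^(−2κx) on [0, ∞); use ∫₀^∞ xʲ·e^(−2κx) dx = j!/(2κ)^(j+1).
State is unnormalized: ∫|R|² dx = 0.17986, and ∫R*·x²·R dx = 0.011636, so ⟨x²⟩ = 0.011636 / 0.17986.
⟨x²⟩ = 0.064696.

0.06470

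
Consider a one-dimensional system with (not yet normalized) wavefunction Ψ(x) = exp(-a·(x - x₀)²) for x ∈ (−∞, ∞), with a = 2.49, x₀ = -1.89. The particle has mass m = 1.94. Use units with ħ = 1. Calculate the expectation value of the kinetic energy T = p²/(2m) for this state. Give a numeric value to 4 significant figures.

0.6418

T = −(ħ²/2m) d²/dx², so ⟨T⟩ = −(ħ²/2m) ∫ Ψ*·Ψ'' dx / ∫|Ψ|² dx; with m = 1.94.
Gaussian moments (u = x − x₀): ∫u^(2j)·e^(−2au²) du = (2j−1)!!/(4a)^j · √(π/(2a)), odd powers integrate to 0; here √(π/(2a)) = 0.79426. Derivatives: d/dx e^(−au²) = −2au·e^(−au²), d²/dx² e^(−au²) = (4a²u² − 2a)·e^(−au²).
State is unnormalized: ∫|Ψ|² dx = 0.79426, and ∫Ψ*·(−ħ²/2m · Ψ'') dx = 0.50972, so ⟨T⟩ = 0.50972 / 0.79426.
⟨T⟩ = 0.64175.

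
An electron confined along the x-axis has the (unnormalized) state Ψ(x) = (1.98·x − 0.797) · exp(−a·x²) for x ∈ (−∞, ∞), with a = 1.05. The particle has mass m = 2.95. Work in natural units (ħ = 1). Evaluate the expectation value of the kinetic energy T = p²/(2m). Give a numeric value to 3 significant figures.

T = −(ħ²/2m) d²/dx², so ⟨T⟩ = −(ħ²/2m) ∫ Ψ*·Ψ'' dx / ∫|Ψ|² dx; with m = 2.95.
Expand each integrand as polynomial × e^(−2ax²) and use ∫x^(2j)·e^(−2ax²) dx = (2j−1)!!/(4a)^j · √(π/(2a)), odd powers → 0; here √(π/(2a)) = 1.2231. Differentiate with the product rule, d/dx e^(−ax²) = −2ax·e^(−ax²).
State is unnormalized: ∫|Ψ|² dx = 1.9186, and ∫Ψ*·(−ħ²/2m · Ψ'') dx = 0.74781, so ⟨T⟩ = 0.74781 / 1.9186.
⟨T⟩ = 0.38977.

0.390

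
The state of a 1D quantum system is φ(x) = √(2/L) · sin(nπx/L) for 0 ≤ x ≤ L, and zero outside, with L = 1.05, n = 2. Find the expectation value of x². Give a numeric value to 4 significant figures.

0.3535

⟨x²⟩ = ∫ x²·|φ|² dx (integrals over the domain).
With sin²θ = (1 − cos2θ)/2 on 0 ≤ x ≤ L: ∫sin²(nπx/L) dx = L/2, ∫x·sin²(nπx/L) dx = L²/4, ∫x²·sin²(nπx/L) dx = L³·(1/6 − 1/(4n²π²)); higher powers xᵏ the same way, integrating xᵏ·cos(2nπx/L) by parts.
⟨x²⟩ = 0.35354.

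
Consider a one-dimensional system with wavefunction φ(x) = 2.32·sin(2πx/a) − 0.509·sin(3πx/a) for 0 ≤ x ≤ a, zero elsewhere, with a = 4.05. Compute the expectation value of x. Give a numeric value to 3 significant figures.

⟨x⟩ = ∫ x·|φ|² dx / ∫|φ|² dx (integrals over the domain).
On 0 ≤ x ≤ a (j ≠ l): ∫sin²(jπx/a) dx = a/2, ∫sin(jπx/a)·sin(lπx/a) dx = 0; diagonal moments ∫x·sin²(jπx/a) dx = a²/4, ∫x²·sin²(jπx/a) dx = a³·(1/6 − 1/(4j²π²)); cross terms ∫x·sin(jπx/a)·sin(lπx/a) dx = 0 for j + l even and −4jla²/(π²(j² − l²)²) for j + l odd, ∫x²·sin(jπx/a)·sin(lπx/a) dx = (−1)^(j+l)·4jla³/(π²(j² − l²)²); higher powers the same way via product-to-sum and parts.
State is unnormalized: ∫|φ|² dx = 11.424, and ∫φ*·x·φ dx = 26.902, so ⟨x⟩ = 26.902 / 11.424.
⟨x⟩ = 2.3548.

2.35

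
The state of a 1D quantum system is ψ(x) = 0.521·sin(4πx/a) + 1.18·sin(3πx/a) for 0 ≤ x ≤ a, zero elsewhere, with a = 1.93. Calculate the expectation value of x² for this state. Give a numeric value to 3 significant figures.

⟨x²⟩ = ∫ x²·|ψ|² dx / ∫|ψ|² dx (integrals over the domain).
On 0 ≤ x ≤ a (j ≠ l): ∫sin²(jπx/a) dx = a/2, ∫sin(jπx/a)·sin(lπx/a) dx = 0; diagonal moments ∫x·sin²(jπx/a) dx = a²/4, ∫x²·sin²(jπx/a) dx = a³·(1/6 − 1/(4j²π²)); cross terms ∫x·sin(jπx/a)·sin(lπx/a) dx = 0 for j + l even and −4jla²/(π²(j² − l²)²) for j + l odd, ∫x²·sin(jπx/a)·sin(lπx/a) dx = (−1)^(j+l)·4jla³/(π²(j² − l²)²); higher powers the same way via product-to-sum and parts.
State is unnormalized: ∫|ψ|² dx = 1.6056, and ∫ψ*·x²·ψ dx = 1.0850, so ⟨x²⟩ = 1.0850 / 1.6056.
⟨x²⟩ = 0.67574.

0.676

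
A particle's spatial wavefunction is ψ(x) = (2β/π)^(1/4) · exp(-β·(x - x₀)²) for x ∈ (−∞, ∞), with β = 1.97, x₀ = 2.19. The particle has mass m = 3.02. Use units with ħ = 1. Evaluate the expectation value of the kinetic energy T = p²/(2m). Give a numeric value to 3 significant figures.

T = −(ħ²/2m) d²/dx², so ⟨T⟩ = −(ħ²/2m) ∫ ψ*·ψ'' dx; with m = 3.02.
Gaussian moments (u = x − x₀): ∫u^(2j)·e^(−2βu²) du = (2j−1)!!/(4β)^j · √(π/(2β)), odd powers integrate to 0; here √(π/(2β)) = 0.89295. Derivatives: d/dx e^(−βu²) = −2βu·e^(−βu²), d²/dx² e^(−βu²) = (4β²u² − 2β)·e^(−βu²).
⟨T⟩ = 0.32616.

0.326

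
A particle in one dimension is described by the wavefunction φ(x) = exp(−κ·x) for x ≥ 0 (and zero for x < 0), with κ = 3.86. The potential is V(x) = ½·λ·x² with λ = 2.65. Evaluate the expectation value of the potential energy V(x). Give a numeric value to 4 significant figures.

0.04446

⟨V⟩ = ∫ V(x)·|φ|² dx / ∫|φ|² dx.
Every integrand reduces to terms xʲ·e^(−2κx) on [0, ∞); use ∫₀^∞ xʲ·e^(−2κx) dx = j!/(2κ)^(j+1).
State is unnormalized: ∫|φ|² dx = 0.12953, and ∫φ*·V(x)·φ dx = 0.0057596, so ⟨V⟩ = 0.0057596 / 0.12953.
⟨V⟩ = 0.044464.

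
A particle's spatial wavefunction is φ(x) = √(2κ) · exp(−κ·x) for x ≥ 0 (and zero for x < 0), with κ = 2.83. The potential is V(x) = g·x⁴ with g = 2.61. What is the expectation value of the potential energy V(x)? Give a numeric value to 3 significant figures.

0.0610

⟨V⟩ = ∫ V(x)·|φ|² dx.
Every integrand reduces to terms xʲ·e^(−2κx) on [0, ∞); use ∫₀^∞ xʲ·e^(−2κx) dx = j!/(2κ)^(j+1).
⟨V⟩ = 0.061036.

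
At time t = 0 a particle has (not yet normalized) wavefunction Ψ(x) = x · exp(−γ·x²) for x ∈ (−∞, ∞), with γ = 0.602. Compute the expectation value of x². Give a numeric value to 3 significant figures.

1.25

⟨x²⟩ = ∫ x²·|Ψ|² dx / ∫|Ψ|² dx (integrals over the domain).
Expand each integrand as polynomial × e^(−2γx²) and use ∫x^(2j)·e^(−2γx²) dx = (2j−1)!!/(4γ)^j · √(π/(2γ)), odd powers → 0; here √(π/(2γ)) = 1.6153.
State is unnormalized: ∫|Ψ|² dx = 0.67082, and ∫Ψ*·x²·Ψ dx = 0.83574, so ⟨x²⟩ = 0.83574 / 0.67082.
⟨x²⟩ = 1.2458.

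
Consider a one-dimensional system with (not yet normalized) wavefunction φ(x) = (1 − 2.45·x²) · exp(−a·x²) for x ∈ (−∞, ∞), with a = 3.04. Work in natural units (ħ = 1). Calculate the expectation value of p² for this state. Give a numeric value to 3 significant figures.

p² φ = −ħ² d²φ/dx²; ⟨p²⟩ = −ħ² ∫ φ*·φ'' dx / ∫|φ|² dx.
Expand each integrand as polynomial × e^(−2ax²) and use ∫x^(2j)·e^(−2ax²) dx = (2j−1)!!/(4a)^j · √(π/(2a)), odd powers → 0; here √(π/(2a)) = 0.71882. Differentiate with the product rule, d/dx e^(−ax²) = −2ax·e^(−ax²).
State is unnormalized: ∫|φ|² dx = 0.51671, and ∫φ*·(−ħ² φ'') dx = 3.6867, so ⟨p²⟩ = 3.6867 / 0.51671.
⟨p²⟩ = 7.1351.

7.14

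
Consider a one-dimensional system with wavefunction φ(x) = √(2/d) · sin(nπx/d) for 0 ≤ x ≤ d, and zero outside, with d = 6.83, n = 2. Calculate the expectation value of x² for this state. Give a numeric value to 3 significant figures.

15.0

⟨x²⟩ = ∫ x²·|φ|² dx (integrals over the domain).
With sin²θ = (1 − cos2θ)/2 on 0 ≤ x ≤ d: ∫sin²(nπx/d) dx = d/2, ∫x·sin²(nπx/d) dx = d²/4, ∫x²·sin²(nπx/d) dx = d³·(1/6 − 1/(4n²π²)); higher powers xᵏ the same way, integrating xᵏ·cos(2nπx/d) by parts.
⟨x²⟩ = 14.959.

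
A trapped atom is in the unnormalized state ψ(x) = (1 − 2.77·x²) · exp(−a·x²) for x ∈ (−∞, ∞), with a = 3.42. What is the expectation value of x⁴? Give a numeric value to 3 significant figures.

⟨x⁴⟩ = ∫ x⁴·|ψ|² dx / ∫|ψ|² dx (integrals over the domain).
Expand each integrand as polynomial × e^(−2ax²) and use ∫x^(2j)·e^(−2ax²) dx = (2j−1)!!/(4a)^j · √(π/(2a)), odd powers → 0; here √(π/(2a)) = 0.67771.
State is unnormalized: ∫|ψ|² dx = 0.48662, and ∫ψ*·x⁴·ψ dx = 0.0044560, so ⟨x⁴⟩ = 0.0044560 / 0.48662.
⟨x⁴⟩ = 0.0091571.

0.00916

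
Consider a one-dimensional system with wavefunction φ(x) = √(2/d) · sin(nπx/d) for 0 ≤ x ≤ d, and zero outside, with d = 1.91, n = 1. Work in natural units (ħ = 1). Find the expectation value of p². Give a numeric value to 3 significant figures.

p² φ = −ħ² d²φ/dx²; ⟨p²⟩ = −ħ² ∫ φ*·φ'' dx.
d/dx sin(nπx/d) = (nπ/d)·cos(nπx/d) and d²/dx² sin(nπx/d) = −(nπ/d)²·sin(nπx/d); on 0 ≤ x ≤ d, ∫sin²(nπx/d) dx = d/2 and ∫sin(nπx/d)·cos(nπx/d) dx = 0.
⟨p²⟩ = 2.7054.

2.71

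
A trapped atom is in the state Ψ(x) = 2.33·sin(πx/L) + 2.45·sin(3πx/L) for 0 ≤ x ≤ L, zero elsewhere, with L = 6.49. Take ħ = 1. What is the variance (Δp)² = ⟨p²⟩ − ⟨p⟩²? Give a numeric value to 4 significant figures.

1.219

Compute ⟨p⟩ and ⟨p²⟩ separately; (Δp)² = ⟨p²⟩ − ⟨p⟩².
d²/dx² sin(jπx/L) = −(jπ/L)²·sin(jπx/L); on 0 ≤ x ≤ L, ∫sin²(jπx/L) dx = L/2 and ∫sin(jπx/L)·sin(lπx/L) dx = 0 for j ≠ l, so only diagonal terms survive in ∫|Ψ|² and ∫Ψ·Ψ″; ∫Ψ·Ψ′ dx = [Ψ²/2] between the walls = 0.
Normalization: ∫|Ψ|² dx = 37.095.
⟨p⟩ = 0.0000 and ⟨p²⟩ = 1.2186.
(Δp)² = 1.2186 − (0.0000)² = 1.2186.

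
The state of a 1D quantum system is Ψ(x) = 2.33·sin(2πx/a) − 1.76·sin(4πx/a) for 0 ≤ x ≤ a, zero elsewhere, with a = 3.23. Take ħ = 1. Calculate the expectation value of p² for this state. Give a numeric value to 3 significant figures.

p² Ψ = −ħ² d²Ψ/dx²; ⟨p²⟩ = −ħ² ∫ Ψ*·Ψ'' dx / ∫|Ψ|² dx.
d²/dx² sin(jπx/a) = −(jπ/a)²·sin(jπx/a); on 0 ≤ x ≤ a, ∫sin²(jπx/a) dx = a/2 and ∫sin(jπx/a)·sin(lπx/a) dx = 0 for j ≠ l, so only diagonal terms survive in ∫|Ψ|² and ∫Ψ·Ψ″; ∫Ψ·Ψ′ dx = [Ψ²/2] between the walls = 0.
State is unnormalized: ∫|Ψ|² dx = 13.770, and ∫Ψ*·(−ħ² Ψ'') dx = 108.90, so ⟨p²⟩ = 108.90 / 13.770.
⟨p²⟩ = 7.9081.

7.91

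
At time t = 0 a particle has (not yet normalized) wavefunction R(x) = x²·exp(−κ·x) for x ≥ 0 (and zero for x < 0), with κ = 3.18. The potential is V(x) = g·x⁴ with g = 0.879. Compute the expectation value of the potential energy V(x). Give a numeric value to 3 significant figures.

0.903

⟨V⟩ = ∫ V(x)·|R|² dx / ∫|R|² dx.
Every integrand reduces to terms xʲ·e^(−2κx) on [0, ∞); use ∫₀^∞ xʲ·e^(−2κx) dx = j!/(2κ)^(j+1).
State is unnormalized: ∫|R|² dx = 0.0023064, and ∫R*·V(x)·R dx = 0.0020816, so ⟨V⟩ = 0.0020816 / 0.0023064.
⟨V⟩ = 0.90255.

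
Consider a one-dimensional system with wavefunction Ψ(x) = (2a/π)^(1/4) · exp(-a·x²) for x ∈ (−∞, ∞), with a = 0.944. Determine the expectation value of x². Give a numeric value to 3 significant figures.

⟨x²⟩ = ∫ x²·|Ψ|² dx (integrals over the domain).
Gaussian moments: ∫x^(2j)·e^(−2ax²) dx = (2j−1)!!/(4a)^j · √(π/(2a)), odd powers integrate to 0; here √(π/(2a)) = 1.2900.
⟨x²⟩ = 0.26483.

0.265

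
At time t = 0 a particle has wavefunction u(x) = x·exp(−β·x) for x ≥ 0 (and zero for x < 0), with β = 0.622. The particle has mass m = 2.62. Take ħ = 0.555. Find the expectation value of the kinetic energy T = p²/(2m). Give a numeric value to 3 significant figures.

T = −(ħ²/2m) d²/dx², so ⟨T⟩ = −(ħ²/2m) ∫ u*·u'' dx / ∫|u|² dx; with m = 2.62.
Differentiate x·exp(−β·x) with the product rule; every integrand then reduces to terms xʲ·e^(−2βx) on [0, ∞), with ∫₀^∞ xʲ·e^(−2βx) dx = j!/(2β)^(j+1).
State is unnormalized: ∫|u|² dx = 1.0389, and ∫u*·(−ħ²/2m · u'') dx = 0.023627, so ⟨T⟩ = 0.023627 / 1.0389.
⟨T⟩ = 0.022742.

0.0227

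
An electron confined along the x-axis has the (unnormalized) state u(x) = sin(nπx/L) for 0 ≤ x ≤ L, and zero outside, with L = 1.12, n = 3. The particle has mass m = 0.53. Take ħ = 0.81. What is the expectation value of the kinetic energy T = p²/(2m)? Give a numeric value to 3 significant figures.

43.8

T = −(ħ²/2m) d²/dx², so ⟨T⟩ = −(ħ²/2m) ∫ u*·u'' dx / ∫|u|² dx; with m = 0.53.
d/dx sin(nπx/L) = (nπ/L)·cos(nπx/L) and d²/dx² sin(nπx/L) = −(nπ/L)²·sin(nπx/L); on 0 ≤ x ≤ L, ∫sin²(nπx/L) dx = L/2 and ∫sin(nπx/L)·cos(nπx/L) dx = 0.
State is unnormalized: ∫|u|² dx = 0.56000, and ∫u*·(−ħ²/2m · u'') dx = 24.545, so ⟨T⟩ = 24.545 / 0.56000.
⟨T⟩ = 43.830.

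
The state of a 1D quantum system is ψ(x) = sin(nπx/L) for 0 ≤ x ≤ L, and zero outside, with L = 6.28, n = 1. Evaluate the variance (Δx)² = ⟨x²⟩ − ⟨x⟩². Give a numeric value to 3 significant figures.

Compute ⟨x⟩ and ⟨x²⟩ separately, then (Δx)² = ⟨x²⟩ − ⟨x⟩².
With sin²θ = (1 − cos2θ)/2 on 0 ≤ x ≤ L: ∫sin²(nπx/L) dx = L/2, ∫x·sin²(nπx/L) dx = L²/4, ∫x²·sin²(nπx/L) dx = L³·(1/6 − 1/(4n²π²)); higher powers xᵏ the same way, integrating xᵏ·cos(2nπx/L) by parts.
Normalization: ∫|ψ|² dx = 3.1400.
⟨x⟩ = 3.1400 and ⟨x²⟩ = 11.148.
(Δx)² = 11.148 − (3.1400)² = 1.2886.

1.29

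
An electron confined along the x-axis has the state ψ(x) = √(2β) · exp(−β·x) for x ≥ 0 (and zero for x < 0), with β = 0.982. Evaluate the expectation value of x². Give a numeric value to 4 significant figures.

⟨x²⟩ = ∫ x²·|ψ|² dx (integrals over the domain).
Every integrand reduces to terms xʲ·e^(−2βx) on [0, ∞); use ∫₀^∞ xʲ·e^(−2βx) dx = j!/(2β)^(j+1).
⟨x²⟩ = 0.51850.

0.5185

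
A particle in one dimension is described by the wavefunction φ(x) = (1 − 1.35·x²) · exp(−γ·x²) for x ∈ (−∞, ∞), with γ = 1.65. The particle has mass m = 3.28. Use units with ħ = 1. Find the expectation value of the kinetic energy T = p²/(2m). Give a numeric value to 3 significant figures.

0.598

T = −(ħ²/2m) d²/dx², so ⟨T⟩ = −(ħ²/2m) ∫ φ*·φ'' dx / ∫|φ|² dx; with m = 3.28.
Expand each integrand as polynomial × e^(−2γx²) and use ∫x^(2j)·e^(−2γx²) dx = (2j−1)!!/(4γ)^j · √(π/(2γ)), odd powers → 0; here √(π/(2γ)) = 0.97570. Differentiate with the product rule, d/dx e^(−γx²) = −2γx·e^(−γx²).
State is unnormalized: ∫|φ|² dx = 0.69902, and ∫φ*·(−ħ²/2m · φ'') dx = 0.41768, so ⟨T⟩ = 0.41768 / 0.69902.
⟨T⟩ = 0.59753.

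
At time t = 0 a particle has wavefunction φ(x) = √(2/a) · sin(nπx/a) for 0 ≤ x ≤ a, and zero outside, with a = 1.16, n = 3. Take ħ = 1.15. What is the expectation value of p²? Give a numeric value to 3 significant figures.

87.3

p² φ = −ħ² d²φ/dx²; ⟨p²⟩ = −ħ² ∫ φ*·φ'' dx.
d/dx sin(nπx/a) = (nπ/a)·cos(nπx/a) and d²/dx² sin(nπx/a) = −(nπ/a)²·sin(nπx/a); on 0 ≤ x ≤ a, ∫sin²(nπx/a) dx = a/2 and ∫sin(nπx/a)·cos(nπx/a) dx = 0.
⟨p²⟩ = 87.302.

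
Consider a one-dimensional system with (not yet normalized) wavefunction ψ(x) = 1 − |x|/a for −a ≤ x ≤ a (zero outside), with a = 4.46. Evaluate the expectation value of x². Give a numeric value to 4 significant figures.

1.989

⟨x²⟩ = ∫ x²·|ψ|² dx / ∫|ψ|² dx (integrals over the domain).
ψ is even, so ∫ over [−a, a] = 2∫₀ᵃ with ψ = 1 − x/a there: ∫₀ᵃ (1 − x/a)² dx = a/3, ∫₀ᵃ x²(1 − x/a)² dx = a³/30, ∫₀ᵃ x⁴(1 − x/a)² dx = a⁵/105.
State is unnormalized: ∫|ψ|² dx = 2.9733, and ∫ψ*·x²·ψ dx = 5.9144, so ⟨x²⟩ = 5.9144 / 2.9733.
⟨x²⟩ = 1.9892.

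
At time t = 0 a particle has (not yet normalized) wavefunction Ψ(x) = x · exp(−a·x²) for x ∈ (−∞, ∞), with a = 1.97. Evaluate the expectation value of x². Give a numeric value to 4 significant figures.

0.3807

⟨x²⟩ = ∫ x²·|Ψ|² dx / ∫|Ψ|² dx (integrals over the domain).
Expand each integrand as polynomial × e^(−2ax²) and use ∫x^(2j)·e^(−2ax²) dx = (2j−1)!!/(4a)^j · √(π/(2a)), odd powers → 0; here √(π/(2a)) = 0.89295.
State is unnormalized: ∫|Ψ|² dx = 0.11332, and ∫Ψ*·x²·Ψ dx = 0.043142, so ⟨x²⟩ = 0.043142 / 0.11332.
⟨x²⟩ = 0.38071.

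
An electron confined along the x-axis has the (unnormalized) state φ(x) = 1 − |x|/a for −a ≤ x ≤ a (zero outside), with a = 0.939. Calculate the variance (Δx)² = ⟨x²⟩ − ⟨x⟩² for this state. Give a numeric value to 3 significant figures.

0.0882

Compute ⟨x⟩ and ⟨x²⟩ separately, then (Δx)² = ⟨x²⟩ − ⟨x⟩².
φ is even, so ∫ over [−a, a] = 2∫₀ᵃ with φ = 1 − x/a there: ∫₀ᵃ (1 − x/a)² dx = a/3, ∫₀ᵃ x²(1 − x/a)² dx = a³/30, ∫₀ᵃ x⁴(1 − x/a)² dx = a⁵/105.
Normalization: ∫|φ|² dx = 0.62600.
⟨x⟩ = 0.0000 and ⟨x²⟩ = 0.088172.
(Δx)² = 0.088172 − (0.0000)² = 0.088172.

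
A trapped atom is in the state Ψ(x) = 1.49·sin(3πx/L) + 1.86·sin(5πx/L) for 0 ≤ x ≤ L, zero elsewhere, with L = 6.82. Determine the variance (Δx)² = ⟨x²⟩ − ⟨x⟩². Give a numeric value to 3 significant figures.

Compute ⟨x⟩ and ⟨x²⟩ separately, then (Δx)² = ⟨x²⟩ − ⟨x⟩².
On 0 ≤ x ≤ L (j ≠ l): ∫sin²(jπx/L) dx = L/2, ∫sin(jπx/L)·sin(lπx/L) dx = 0; diagonal moments ∫x·sin²(jπx/L) dx = L²/4, ∫x²·sin²(jπx/L) dx = L³·(1/6 − 1/(4j²π²)); cross terms ∫x·sin(jπx/L)·sin(lπx/L) dx = 0 for j + l even and −4jlL²/(π²(j² − l²)²) for j + l odd, ∫x²·sin(jπx/L)·sin(lπx/L) dx = (−1)^(j+l)·4jlL³/(π²(j² − l²)²); higher powers the same way via product-to-sum and parts.
Normalization: ∫|Ψ|² dx = 19.368.
⟨x⟩ = 3.4100 and ⟨x²⟩ = 17.500.
(Δx)² = 17.500 − (3.4100)² = 5.8721.

5.87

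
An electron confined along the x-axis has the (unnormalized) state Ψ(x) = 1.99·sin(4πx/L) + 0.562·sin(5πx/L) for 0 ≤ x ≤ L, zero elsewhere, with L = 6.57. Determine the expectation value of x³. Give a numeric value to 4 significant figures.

43.32

⟨x³⟩ = ∫ x³·|Ψ|² dx / ∫|Ψ|² dx (integrals over the domain).
On 0 ≤ x ≤ L (j ≠ l): ∫sin²(jπx/L) dx = L/2, ∫sin(jπx/L)·sin(lπx/L) dx = 0; diagonal moments ∫x·sin²(jπx/L) dx = L²/4, ∫x²·sin²(jπx/L) dx = L³·(1/6 − 1/(4j²π²)); cross terms ∫x·sin(jπx/L)·sin(lπx/L) dx = 0 for j + l even and −4jlL²/(π²(j² − l²)²) for j + l odd, ∫x²·sin(jπx/L)·sin(lπx/L) dx = (−1)^(j+l)·4jlL³/(π²(j² − l²)²); higher powers the same way via product-to-sum and parts.
State is unnormalized: ∫|Ψ|² dx = 14.046, and ∫Ψ*·x³·Ψ dx = 608.55, so ⟨x³⟩ = 608.55 / 14.046.
⟨x³⟩ = 43.324.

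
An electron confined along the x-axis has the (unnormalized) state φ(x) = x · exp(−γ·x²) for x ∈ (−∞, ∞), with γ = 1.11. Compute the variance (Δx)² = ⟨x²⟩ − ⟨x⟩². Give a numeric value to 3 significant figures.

0.676

Compute ⟨x⟩ and ⟨x²⟩ separately, then (Δx)² = ⟨x²⟩ − ⟨x⟩².
Expand each integrand as polynomial × e^(−2γx²) and use ∫x^(2j)·e^(−2γx²) dx = (2j−1)!!/(4γ)^j · √(π/(2γ)), odd powers → 0; here √(π/(2γ)) = 1.1896.
Normalization: ∫|φ|² dx = 0.26793.
⟨x⟩ = 0.0000 and ⟨x²⟩ = 0.67568.
(Δx)² = 0.67568 − (0.0000)² = 0.67568.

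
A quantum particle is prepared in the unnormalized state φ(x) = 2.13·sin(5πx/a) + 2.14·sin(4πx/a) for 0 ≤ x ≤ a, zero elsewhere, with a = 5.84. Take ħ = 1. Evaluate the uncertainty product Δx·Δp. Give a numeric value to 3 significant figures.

2.87

Δx = √(⟨x²⟩−⟨x⟩²), Δp = √(⟨p²⟩−⟨p⟩²).
On 0 ≤ x ≤ a (j ≠ l): ∫sin²(jπx/a) dx = a/2, ∫sin(jπx/a)·sin(lπx/a) dx = 0; diagonal moments ∫x·sin²(jπx/a) dx = a²/4, ∫x²·sin²(jπx/a) dx = a³·(1/6 − 1/(4j²π²)); cross terms ∫x·sin(jπx/a)·sin(lπx/a) dx = 0 for j + l even and −4jla²/(π²(j² − l²)²) for j + l odd, ∫x²·sin(jπx/a)·sin(lπx/a) dx = (−1)^(j+l)·4jla³/(π²(j² − l²)²); higher powers the same way via product-to-sum and parts. d²/dx² sin(jπx/a) = −(jπ/a)²·sin(jπx/a); on 0 ≤ x ≤ a, ∫sin²(jπx/a) dx = a/2 and ∫sin(jπx/a)·sin(lπx/a) dx = 0 for j ≠ l, so only diagonal terms survive in ∫|φ|² and ∫φ·φ″; ∫φ·φ′ dx = [φ²/2] between the walls = 0.
Normalization: ∫|φ|² dx = 26.620.
⟨x⟩ = 1.7512, ⟨x²⟩ = 4.4541 ⇒ Δx = 1.1779.
⟨p⟩ = 0.0000, ⟨p²⟩ = 5.9263 ⇒ Δp = 2.4344.
Δx·Δp = 2.8674.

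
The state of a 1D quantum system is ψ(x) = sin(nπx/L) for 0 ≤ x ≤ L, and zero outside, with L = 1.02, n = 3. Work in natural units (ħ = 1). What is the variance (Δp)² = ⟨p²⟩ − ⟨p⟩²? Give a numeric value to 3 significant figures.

Compute ⟨p⟩ and ⟨p²⟩ separately; (Δp)² = ⟨p²⟩ − ⟨p⟩².
d/dx sin(nπx/L) = (nπ/L)·cos(nπx/L) and d²/dx² sin(nπx/L) = −(nπ/L)²·sin(nπx/L); on 0 ≤ x ≤ L, ∫sin²(nπx/L) dx = L/2 and ∫sin(nπx/L)·cos(nπx/L) dx = 0.
Normalization: ∫|ψ|² dx = 0.51000.
⟨p⟩ = 0.0000 and ⟨p²⟩ = 85.377.
(Δp)² = 85.377 − (0.0000)² = 85.377.

85.4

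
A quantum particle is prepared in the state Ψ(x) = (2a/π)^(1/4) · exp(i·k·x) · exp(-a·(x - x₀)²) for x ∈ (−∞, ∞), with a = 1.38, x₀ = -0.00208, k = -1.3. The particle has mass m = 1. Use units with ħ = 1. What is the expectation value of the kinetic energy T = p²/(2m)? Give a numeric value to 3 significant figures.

1.54

T = −(ħ²/2m) d²/dx², so ⟨T⟩ = −(ħ²/2m) ∫ Ψ*·Ψ'' dx; with m = 1.
Gaussian moments (u = x − x₀): ∫u^(2j)·e^(−2au²) du = (2j−1)!!/(4a)^j · √(π/(2a)), odd powers integrate to 0; here √(π/(2a)) = 1.0669. Derivatives: Ψ′ = (ik − 2au)·Ψ, Ψ″ = ((ik − 2au)² − 2a)·Ψ; the odd-in-u pieces drop out.
⟨T⟩ = 1.5350.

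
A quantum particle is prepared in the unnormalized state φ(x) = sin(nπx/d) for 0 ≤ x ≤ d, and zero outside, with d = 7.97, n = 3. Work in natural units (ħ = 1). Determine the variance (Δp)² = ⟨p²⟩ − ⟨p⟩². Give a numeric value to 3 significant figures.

Compute ⟨p⟩ and ⟨p²⟩ separately; (Δp)² = ⟨p²⟩ − ⟨p⟩².
d/dx sin(nπx/d) = (nπ/d)·cos(nπx/d) and d²/dx² sin(nπx/d) = −(nπ/d)²·sin(nπx/d); on 0 ≤ x ≤ d, ∫sin²(nπx/d) dx = d/2 and ∫sin(nπx/d)·cos(nπx/d) dx = 0.
Normalization: ∫|φ|² dx = 3.9850.
⟨p⟩ = 0.0000 and ⟨p²⟩ = 1.3984.
(Δp)² = 1.3984 − (0.0000)² = 1.3984.

1.40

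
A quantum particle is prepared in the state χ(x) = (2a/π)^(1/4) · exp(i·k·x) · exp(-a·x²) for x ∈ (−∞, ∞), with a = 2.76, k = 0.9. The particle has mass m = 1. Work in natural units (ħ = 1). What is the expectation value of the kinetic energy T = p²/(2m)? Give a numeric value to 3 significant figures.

T = −(ħ²/2m) d²/dx², so ⟨T⟩ = −(ħ²/2m) ∫ χ*·χ'' dx; with m = 1.
Gaussian moments: ∫x^(2j)·e^(−2ax²) dx = (2j−1)!!/(4a)^j · √(π/(2a)), odd powers integrate to 0; here √(π/(2a)) = 0.75441. Derivatives: χ′ = (ik − 2ax)·χ, χ″ = ((ik − 2ax)² − 2a)·χ; the odd-in-x pieces drop out.
⟨T⟩ = 1.7850.

1.79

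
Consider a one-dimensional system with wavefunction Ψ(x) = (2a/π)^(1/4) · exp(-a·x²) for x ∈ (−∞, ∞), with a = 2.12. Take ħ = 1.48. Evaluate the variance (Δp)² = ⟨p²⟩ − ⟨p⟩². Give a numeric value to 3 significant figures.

Compute ⟨p⟩ and ⟨p²⟩ separately; (Δp)² = ⟨p²⟩ − ⟨p⟩².
Gaussian moments: ∫x^(2j)·e^(−2ax²) dx = (2j−1)!!/(4a)^j · √(π/(2a)), odd powers integrate to 0; here √(π/(2a)) = 0.86078. Derivatives: d/dx e^(−ax²) = −2ax·e^(−ax²), d²/dx² e^(−ax²) = (4a²x² − 2a)·e^(−ax²).
⟨p⟩ = 0.0000 and ⟨p²⟩ = 4.6436.
(Δp)² = 4.6436 − (0.0000)² = 4.6436.

4.64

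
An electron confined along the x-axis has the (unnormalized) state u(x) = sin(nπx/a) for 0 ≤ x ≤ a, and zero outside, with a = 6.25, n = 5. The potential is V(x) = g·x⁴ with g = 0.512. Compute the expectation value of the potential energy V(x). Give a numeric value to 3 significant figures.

153.

⟨V⟩ = ∫ V(x)·|u|² dx / ∫|u|² dx.
With sin²θ = (1 − cos2θ)/2 on 0 ≤ x ≤ a: ∫sin²(nπx/a) dx = a/2, ∫x·sin²(nπx/a) dx = a²/4, ∫x²·sin²(nπx/a) dx = a³·(1/6 − 1/(4n²π²)); higher powers xᵏ the same way, integrating xᵏ·cos(2nπx/a) by parts.
State is unnormalized: ∫|u|² dx = 3.1250, and ∫u*·V(x)·u dx = 478.45, so ⟨V⟩ = 478.45 / 3.1250.
⟨V⟩ = 153.10.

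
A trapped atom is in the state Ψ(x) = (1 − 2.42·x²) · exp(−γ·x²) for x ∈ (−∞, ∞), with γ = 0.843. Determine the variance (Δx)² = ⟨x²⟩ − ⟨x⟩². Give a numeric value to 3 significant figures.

Compute ⟨x⟩ and ⟨x²⟩ separately, then (Δx)² = ⟨x²⟩ − ⟨x⟩².
Expand each integrand as polynomial × e^(−2γx²) and use ∫x^(2j)·e^(−2γx²) dx = (2j−1)!!/(4γ)^j · √(π/(2γ)), odd powers → 0; here √(π/(2γ)) = 1.3650.
Normalization: ∫|Ψ|² dx = 1.5150.
⟨x⟩ = 0.0000 and ⟨x²⟩ = 1.1810.
(Δx)² = 1.1810 − (0.0000)² = 1.1810.

1.18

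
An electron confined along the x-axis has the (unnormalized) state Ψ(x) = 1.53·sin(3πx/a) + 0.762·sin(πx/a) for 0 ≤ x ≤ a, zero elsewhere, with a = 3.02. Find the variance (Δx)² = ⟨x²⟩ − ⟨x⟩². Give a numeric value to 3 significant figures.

0.904

Compute ⟨x⟩ and ⟨x²⟩ separately, then (Δx)² = ⟨x²⟩ − ⟨x⟩².
On 0 ≤ x ≤ a (j ≠ l): ∫sin²(jπx/a) dx = a/2, ∫sin(jπx/a)·sin(lπx/a) dx = 0; diagonal moments ∫x·sin²(jπx/a) dx = a²/4, ∫x²·sin²(jπx/a) dx = a³·(1/6 − 1/(4j²π²)); cross terms ∫x·sin(jπx/a)·sin(lπx/a) dx = 0 for j + l even and −4jla²/(π²(j² − l²)²) for j + l odd, ∫x²·sin(jπx/a)·sin(lπx/a) dx = (−1)^(j+l)·4jla³/(π²(j² − l²)²); higher powers the same way via product-to-sum and parts.
Normalization: ∫|Ψ|² dx = 4.4115.
⟨x⟩ = 1.5100 and ⟨x²⟩ = 3.1837.
(Δx)² = 3.1837 − (1.5100)² = 0.90364.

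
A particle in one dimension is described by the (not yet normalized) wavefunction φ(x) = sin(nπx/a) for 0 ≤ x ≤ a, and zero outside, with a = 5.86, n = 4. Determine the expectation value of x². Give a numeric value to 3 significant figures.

⟨x²⟩ = ∫ x²·|φ|² dx / ∫|φ|² dx (integrals over the domain).
With sin²θ = (1 − cos2θ)/2 on 0 ≤ x ≤ a: ∫sin²(nπx/a) dx = a/2, ∫x·sin²(nπx/a) dx = a²/4, ∫x²·sin²(nπx/a) dx = a³·(1/6 − 1/(4n²π²)); higher powers xᵏ the same way, integrating xᵏ·cos(2nπx/a) by parts.
State is unnormalized: ∫|φ|² dx = 2.9300, and ∫φ*·x²·φ dx = 33.220, so ⟨x²⟩ = 33.220 / 2.9300.
⟨x²⟩ = 11.338.

11.3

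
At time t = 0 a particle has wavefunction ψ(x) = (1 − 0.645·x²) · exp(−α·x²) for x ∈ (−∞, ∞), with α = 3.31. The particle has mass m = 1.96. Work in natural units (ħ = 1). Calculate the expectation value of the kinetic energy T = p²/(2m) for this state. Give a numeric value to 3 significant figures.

1.03

T = −(ħ²/2m) d²/dx², so ⟨T⟩ = −(ħ²/2m) ∫ ψ*·ψ'' dx / ∫|ψ|² dx; with m = 1.96.
Expand each integrand as polynomial × e^(−2αx²) and use ∫x^(2j)·e^(−2αx²) dx = (2j−1)!!/(4α)^j · √(π/(2α)), odd powers → 0; here √(π/(2α)) = 0.68888. Differentiate with the product rule, d/dx e^(−αx²) = −2αx·e^(−αx²).
State is unnormalized: ∫|ψ|² dx = 0.62667, and ∫ψ*·(−ħ²/2m · ψ'') dx = 0.64802, so ⟨T⟩ = 0.64802 / 0.62667.
⟨T⟩ = 1.0341.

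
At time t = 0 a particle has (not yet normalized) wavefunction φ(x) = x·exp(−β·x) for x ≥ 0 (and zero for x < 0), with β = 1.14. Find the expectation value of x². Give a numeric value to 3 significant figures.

2.31

⟨x²⟩ = ∫ x²·|φ|² dx / ∫|φ|² dx (integrals over the domain).
Every integrand reduces to terms xʲ·e^(−2βx) on [0, ∞); use ∫₀^∞ xʲ·e^(−2βx) dx = j!/(2β)^(j+1).
State is unnormalized: ∫|φ|² dx = 0.16874, and ∫φ*·x²·φ dx = 0.38953, so ⟨x²⟩ = 0.38953 / 0.16874.
⟨x²⟩ = 2.3084.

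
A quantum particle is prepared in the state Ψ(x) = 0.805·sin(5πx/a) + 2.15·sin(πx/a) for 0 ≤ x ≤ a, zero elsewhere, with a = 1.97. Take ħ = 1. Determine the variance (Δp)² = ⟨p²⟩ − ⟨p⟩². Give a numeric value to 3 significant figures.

Compute ⟨p⟩ and ⟨p²⟩ separately; (Δp)² = ⟨p²⟩ − ⟨p⟩².
d²/dx² sin(jπx/a) = −(jπ/a)²·sin(jπx/a); on 0 ≤ x ≤ a, ∫sin²(jπx/a) dx = a/2 and ∫sin(jπx/a)·sin(lπx/a) dx = 0 for j ≠ l, so only diagonal terms survive in ∫|Ψ|² and ∫Ψ·Ψ″; ∫Ψ·Ψ′ dx = [Ψ²/2] between the walls = 0.
Normalization: ∫|Ψ|² dx = 5.1915.
⟨p⟩ = 0.0000 and ⟨p²⟩ = 10.048.
(Δp)² = 10.048 − (0.0000)² = 10.048.

10.0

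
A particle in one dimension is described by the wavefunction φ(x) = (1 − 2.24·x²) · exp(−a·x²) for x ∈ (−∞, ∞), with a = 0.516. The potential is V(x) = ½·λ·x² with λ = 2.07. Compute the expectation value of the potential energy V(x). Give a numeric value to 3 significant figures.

⟨V⟩ = ∫ V(x)·|φ|² dx / ∫|φ|² dx.
Expand each integrand as polynomial × e^(−2ax²) and use ∫x^(2j)·e^(−2ax²) dx = (2j−1)!!/(4a)^j · √(π/(2a)), odd powers → 0; here √(π/(2a)) = 1.7448.
State is unnormalized: ∫|φ|² dx = 4.1227, and ∫φ*·V(x)·φ dx = 10.635, so ⟨V⟩ = 10.635 / 4.1227.
⟨V⟩ = 2.5797.

2.58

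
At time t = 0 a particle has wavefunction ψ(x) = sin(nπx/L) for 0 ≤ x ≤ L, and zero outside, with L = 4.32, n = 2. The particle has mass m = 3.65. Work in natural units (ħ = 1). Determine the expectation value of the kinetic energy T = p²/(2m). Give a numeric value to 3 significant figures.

T = −(ħ²/2m) d²/dx², so ⟨T⟩ = −(ħ²/2m) ∫ ψ*·ψ'' dx / ∫|ψ|² dx; with m = 3.65.
d/dx sin(nπx/L) = (nπ/L)·cos(nπx/L) and d²/dx² sin(nπx/L) = −(nπ/L)²·sin(nπx/L); on 0 ≤ x ≤ L, ∫sin²(nπx/L) dx = L/2 and ∫sin(nπx/L)·cos(nπx/L) dx = 0.
State is unnormalized: ∫|ψ|² dx = 2.1600, and ∫ψ*·(−ħ²/2m · ψ'') dx = 0.62593, so ⟨T⟩ = 0.62593 / 2.1600.
⟨T⟩ = 0.28978.

0.290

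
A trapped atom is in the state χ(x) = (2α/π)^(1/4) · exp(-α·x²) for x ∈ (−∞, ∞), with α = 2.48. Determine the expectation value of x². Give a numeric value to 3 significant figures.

⟨x²⟩ = ∫ x²·|χ|² dx (integrals over the domain).
Gaussian moments: ∫x^(2j)·e^(−2αx²) dx = (2j−1)!!/(4α)^j · √(π/(2α)), odd powers integrate to 0; here √(π/(2α)) = 0.79586.
⟨x²⟩ = 0.10081.

0.101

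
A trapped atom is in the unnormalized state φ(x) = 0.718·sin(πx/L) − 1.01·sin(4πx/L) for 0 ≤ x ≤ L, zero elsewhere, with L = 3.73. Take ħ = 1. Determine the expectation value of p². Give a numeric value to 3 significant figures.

p² φ = −ħ² d²φ/dx²; ⟨p²⟩ = −ħ² ∫ φ*·φ'' dx / ∫|φ|² dx.
d²/dx² sin(jπx/L) = −(jπ/L)²·sin(jπx/L); on 0 ≤ x ≤ L, ∫sin²(jπx/L) dx = L/2 and ∫sin(jπx/L)·sin(lπx/L) dx = 0 for j ≠ l, so only diagonal terms survive in ∫|φ|² and ∫φ·φ″; ∫φ·φ′ dx = [φ²/2] between the walls = 0.
State is unnormalized: ∫|φ|² dx = 2.8639, and ∫φ*·(−ħ² φ'') dx = 22.276, so ⟨p²⟩ = 22.276 / 2.8639.
⟨p²⟩ = 7.7779.

7.78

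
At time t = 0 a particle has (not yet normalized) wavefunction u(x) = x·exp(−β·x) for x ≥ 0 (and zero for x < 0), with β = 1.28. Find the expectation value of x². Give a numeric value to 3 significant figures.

1.83

⟨x²⟩ = ∫ x²·|u|² dx / ∫|u|² dx (integrals over the domain).
Every integrand reduces to terms xʲ·e^(−2βx) on [0, ∞); use ∫₀^∞ xʲ·e^(−2βx) dx = j!/(2β)^(j+1).
State is unnormalized: ∫|u|² dx = 0.11921, and ∫u*·x²·u dx = 0.21828, so ⟨x²⟩ = 0.21828 / 0.11921.
⟨x²⟩ = 1.8311.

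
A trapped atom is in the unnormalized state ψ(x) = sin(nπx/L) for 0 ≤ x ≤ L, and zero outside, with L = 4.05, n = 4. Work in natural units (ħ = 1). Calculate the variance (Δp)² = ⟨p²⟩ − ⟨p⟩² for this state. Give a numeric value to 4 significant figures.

9.627

Compute ⟨p⟩ and ⟨p²⟩ separately; (Δp)² = ⟨p²⟩ − ⟨p⟩².
d/dx sin(nπx/L) = (nπ/L)·cos(nπx/L) and d²/dx² sin(nπx/L) = −(nπ/L)²·sin(nπx/L); on 0 ≤ x ≤ L, ∫sin²(nπx/L) dx = L/2 and ∫sin(nπx/L)·cos(nπx/L) dx = 0.
Normalization: ∫|ψ|² dx = 2.0250.
⟨p⟩ = 0.0000 and ⟨p²⟩ = 9.6274.
(Δp)² = 9.6274 − (0.0000)² = 9.6274.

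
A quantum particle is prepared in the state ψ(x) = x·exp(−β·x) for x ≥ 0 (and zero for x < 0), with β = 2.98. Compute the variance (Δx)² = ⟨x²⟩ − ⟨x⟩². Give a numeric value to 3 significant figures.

0.0845

Compute ⟨x⟩ and ⟨x²⟩ separately, then (Δx)² = ⟨x²⟩ − ⟨x⟩².
Every integrand reduces to terms xʲ·e^(−2βx) on [0, ∞); use ∫₀^∞ xʲ·e^(−2βx) dx = j!/(2β)^(j+1).
Normalization: ∫|ψ|² dx = 0.0094469.
⟨x⟩ = 0.50336 and ⟨x²⟩ = 0.33782.
(Δx)² = 0.33782 − (0.50336)² = 0.084456.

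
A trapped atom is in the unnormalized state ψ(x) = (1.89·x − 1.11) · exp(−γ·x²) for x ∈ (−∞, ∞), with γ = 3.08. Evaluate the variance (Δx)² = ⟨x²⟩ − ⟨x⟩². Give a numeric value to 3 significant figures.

Compute ⟨x⟩ and ⟨x²⟩ separately, then (Δx)² = ⟨x²⟩ − ⟨x⟩².
Expand each integrand as polynomial × e^(−2γx²) and use ∫x^(2j)·e^(−2γx²) dx = (2j−1)!!/(4γ)^j · √(π/(2γ)), odd powers → 0; here √(π/(2γ)) = 0.71414.
Normalization: ∫|ψ|² dx = 1.0870.
⟨x⟩ = -0.22376 and ⟨x²⟩ = 0.11209.
(Δx)² = 0.11209 − (-0.22376)² = 0.062026.

0.0620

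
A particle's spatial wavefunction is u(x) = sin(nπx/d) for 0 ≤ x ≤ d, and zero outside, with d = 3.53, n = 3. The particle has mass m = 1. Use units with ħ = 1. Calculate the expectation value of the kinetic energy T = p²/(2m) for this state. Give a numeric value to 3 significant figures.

T = −(ħ²/2m) d²/dx², so ⟨T⟩ = −(ħ²/2m) ∫ u*·u'' dx / ∫|u|² dx; with m = 1.
d/dx sin(nπx/d) = (nπ/d)·cos(nπx/d) and d²/dx² sin(nπx/d) = −(nπ/d)²·sin(nπx/d); on 0 ≤ x ≤ d, ∫sin²(nπx/d) dx = d/2 and ∫sin(nπx/d)·cos(nπx/d) dx = 0.
State is unnormalized: ∫|u|² dx = 1.7650, and ∫u*·(−ħ²/2m · u'') dx = 6.2908, so ⟨T⟩ = 6.2908 / 1.7650.
⟨T⟩ = 3.5642.

3.56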